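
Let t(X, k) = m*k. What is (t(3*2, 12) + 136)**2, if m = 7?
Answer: 48400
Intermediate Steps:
t(X, k) = 7*k
(t(3*2, 12) + 136)**2 = (7*12 + 136)**2 = (84 + 136)**2 = 220**2 = 48400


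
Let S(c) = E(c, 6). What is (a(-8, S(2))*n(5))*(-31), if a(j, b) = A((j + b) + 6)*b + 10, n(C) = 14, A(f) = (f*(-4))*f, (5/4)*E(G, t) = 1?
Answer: -292516/125 ≈ -2340.1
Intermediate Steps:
E(G, t) = ⅘ (E(G, t) = (⅘)*1 = ⅘)
S(c) = ⅘
A(f) = -4*f² (A(f) = (-4*f)*f = -4*f²)
a(j, b) = 10 - 4*b*(6 + b + j)² (a(j, b) = (-4*((j + b) + 6)²)*b + 10 = (-4*((b + j) + 6)²)*b + 10 = (-4*(6 + b + j)²)*b + 10 = -4*b*(6 + b + j)² + 10 = 10 - 4*b*(6 + b + j)²)
(a(-8, S(2))*n(5))*(-31) = ((10 - 4*⅘*(6 + ⅘ - 8)²)*14)*(-31) = ((10 - 4*⅘*(-6/5)²)*14)*(-31) = ((10 - 4*⅘*36/25)*14)*(-31) = ((10 - 576/125)*14)*(-31) = ((674/125)*14)*(-31) = (9436/125)*(-31) = -292516/125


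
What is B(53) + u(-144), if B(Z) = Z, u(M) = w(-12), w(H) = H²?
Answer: 197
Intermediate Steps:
u(M) = 144 (u(M) = (-12)² = 144)
B(53) + u(-144) = 53 + 144 = 197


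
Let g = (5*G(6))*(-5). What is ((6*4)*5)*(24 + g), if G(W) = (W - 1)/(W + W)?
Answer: 1630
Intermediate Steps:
G(W) = (-1 + W)/(2*W) (G(W) = (-1 + W)/((2*W)) = (-1 + W)*(1/(2*W)) = (-1 + W)/(2*W))
g = -125/12 (g = (5*((½)*(-1 + 6)/6))*(-5) = (5*((½)*(⅙)*5))*(-5) = (5*(5/12))*(-5) = (25/12)*(-5) = -125/12 ≈ -10.417)
((6*4)*5)*(24 + g) = ((6*4)*5)*(24 - 125/12) = (24*5)*(163/12) = 120*(163/12) = 1630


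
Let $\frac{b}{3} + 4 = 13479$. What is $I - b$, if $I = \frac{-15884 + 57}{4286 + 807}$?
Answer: $- \frac{205900352}{5093} \approx -40428.0$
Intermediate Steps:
$b = 40425$ ($b = -12 + 3 \cdot 13479 = -12 + 40437 = 40425$)
$I = - \frac{15827}{5093} \approx -3.1076$
$I - b = - \frac{15827}{5093} - 40425 = - \frac{205900352}{5093}$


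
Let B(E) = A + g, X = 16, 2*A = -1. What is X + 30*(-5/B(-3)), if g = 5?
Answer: -52/3 ≈ -17.333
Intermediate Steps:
A = -½ (A = (½)*(-1) = -½ ≈ -0.50000)
B(E) = 9/2 (B(E) = -½ + 5 = 9/2)
X + 30*(-5/B(-3)) = 16 + 30*(-5/9/2) = 16 + 30*(-5*2/9) = 16 + 30*(-10/9) = 16 - 100/3 = -52/3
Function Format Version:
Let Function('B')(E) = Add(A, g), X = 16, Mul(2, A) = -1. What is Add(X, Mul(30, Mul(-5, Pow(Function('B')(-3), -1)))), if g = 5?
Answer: Rational(-52, 3) ≈ -17.333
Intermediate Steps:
A = Rational(-1, 2) (A = Mul(Rational(1, 2), -1) = Rational(-1, 2) ≈ -0.50000)
Function('B')(E) = Rational(9, 2) (Function('B')(E) = Add(Rational(-1, 2), 5) = Rational(9, 2))
Add(X, Mul(30, Mul(-5, Pow(Function('B')(-3), -1)))) = Add(16, Mul(30, Mul(-5, Pow(Rational(9, 2), -1)))) = Add(16, Mul(30, Mul(-5, Rational(2, 9)))) = Add(16, Mul(30, Rational(-10, 9))) = Add(16, Rational(-100, 3)) = Rational(-52, 3)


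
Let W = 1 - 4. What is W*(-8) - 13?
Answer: 11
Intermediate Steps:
W = -3
W*(-8) - 13 = -3*(-8) - 13 = 24 - 13 = 11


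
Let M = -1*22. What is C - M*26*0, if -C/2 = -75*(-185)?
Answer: -27750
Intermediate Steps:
M = -22
C = -27750 (C = -(-150)*(-185) = -2*13875 = -27750)
C - M*26*0 = -27750 - (-22*26)*0 = -27750 - (-572)*0 = -27750 - 1*0 = -27750 + 0 = -27750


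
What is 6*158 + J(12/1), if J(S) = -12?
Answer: 936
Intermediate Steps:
6*158 + J(12/1) = 6*158 - 12 = 948 - 12 = 936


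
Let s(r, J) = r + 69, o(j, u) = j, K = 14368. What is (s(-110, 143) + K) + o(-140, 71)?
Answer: 14187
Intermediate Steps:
s(r, J) = 69 + r
(s(-110, 143) + K) + o(-140, 71) = ((69 - 110) + 14368) - 140 = (-41 + 14368) - 140 = 14327 - 140 = 14187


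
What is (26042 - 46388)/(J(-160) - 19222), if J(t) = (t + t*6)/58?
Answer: 295017/278999 ≈ 1.0574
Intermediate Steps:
J(t) = 7*t/58 (J(t) = (t + 6*t)*(1/58) = (7*t)*(1/58) = 7*t/58)
(26042 - 46388)/(J(-160) - 19222) = (26042 - 46388)/((7/58)*(-160) - 19222) = -20346/(-560/29 - 19222) = -20346/(-557998/29) = -20346*(-29/557998) = 295017/278999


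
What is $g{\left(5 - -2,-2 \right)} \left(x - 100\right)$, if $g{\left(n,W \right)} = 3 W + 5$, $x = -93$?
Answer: $193$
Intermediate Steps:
$g{\left(n,W \right)} = 5 + 3 W$
$g{\left(5 - -2,-2 \right)} \left(x - 100\right) = \left(5 + 3 \left(-2\right)\right) \left(-93 - 100\right) = \left(5 - 6\right) \left(-193\right) = \left(-1\right) \left(-193\right) = 193$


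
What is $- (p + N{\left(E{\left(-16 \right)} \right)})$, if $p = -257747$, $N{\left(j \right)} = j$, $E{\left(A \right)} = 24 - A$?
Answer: $257707$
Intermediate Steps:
$- (p + N{\left(E{\left(-16 \right)} \right)}) = - (-257747 + \left(24 - -16\right)) = - (-257747 + \left(24 + 16\right)) = - (-257747 + 40) = \left(-1\right) \left(-257707\right) = 257707$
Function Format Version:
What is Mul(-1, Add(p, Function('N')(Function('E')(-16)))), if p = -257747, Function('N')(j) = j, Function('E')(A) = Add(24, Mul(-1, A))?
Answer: 257707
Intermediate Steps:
Mul(-1, Add(p, Function('N')(Function('E')(-16)))) = Mul(-1, Add(-257747, Add(24, Mul(-1, -16)))) = Mul(-1, Add(-257747, Add(24, 16))) = Mul(-1, Add(-257747, 40)) = Mul(-1, -257707) = 257707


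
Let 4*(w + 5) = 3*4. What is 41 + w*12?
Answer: 17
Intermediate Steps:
w = -2 (w = -5 + (3*4)/4 = -5 + (1/4)*12 = -5 + 3 = -2)
41 + w*12 = 41 - 2*12 = 41 - 24 = 17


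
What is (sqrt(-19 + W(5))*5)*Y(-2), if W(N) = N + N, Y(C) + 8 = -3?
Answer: -165*I ≈ -165.0*I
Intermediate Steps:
Y(C) = -11 (Y(C) = -8 - 3 = -11)
W(N) = 2*N
(sqrt(-19 + W(5))*5)*Y(-2) = (sqrt(-19 + 2*5)*5)*(-11) = (sqrt(-19 + 10)*5)*(-11) = (sqrt(-9)*5)*(-11) = ((3*I)*5)*(-11) = (15*I)*(-11) = -165*I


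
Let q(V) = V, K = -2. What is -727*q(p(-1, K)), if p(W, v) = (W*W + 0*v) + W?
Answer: 0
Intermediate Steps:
p(W, v) = W + W**2 (p(W, v) = (W**2 + 0) + W = W**2 + W = W + W**2)
-727*q(p(-1, K)) = -(-727)*(1 - 1) = -(-727)*0 = -727*0 = 0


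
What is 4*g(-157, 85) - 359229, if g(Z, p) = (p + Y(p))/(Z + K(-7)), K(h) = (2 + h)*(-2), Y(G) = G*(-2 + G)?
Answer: -2515963/7 ≈ -3.5942e+5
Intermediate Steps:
K(h) = -4 - 2*h
g(Z, p) = (p + p*(-2 + p))/(10 + Z) (g(Z, p) = (p + p*(-2 + p))/(Z + (-4 - 2*(-7))) = (p + p*(-2 + p))/(Z + (-4 + 14)) = (p + p*(-2 + p))/(Z + 10) = (p + p*(-2 + p))/(10 + Z))
4*g(-157, 85) - 359229 = 4*(85*(-1 + 85)/(10 - 157)) - 359229 = 4*(85*84/(-147)) - 359229 = 4*(85*(-1/147)*84) - 359229 = 4*(-340/7) - 359229 = -1360/7 - 359229 = -2515963/7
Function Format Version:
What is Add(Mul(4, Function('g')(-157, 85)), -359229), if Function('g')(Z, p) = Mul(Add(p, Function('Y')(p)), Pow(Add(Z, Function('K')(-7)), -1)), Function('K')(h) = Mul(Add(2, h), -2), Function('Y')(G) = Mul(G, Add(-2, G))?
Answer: Rational(-2515963, 7) ≈ -3.5942e+5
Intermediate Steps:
Function('K')(h) = Add(-4, Mul(-2, h))
Function('g')(Z, p) = Mul(Pow(Add(10, Z), -1), Add(p, Mul(p, Add(-2, p)))) (Function('g')(Z, p) = Mul(Add(p, Mul(p, Add(-2, p))), Pow(Add(Z, Add(-4, Mul(-2, -7))), -1)) = Mul(Add(p, Mul(p, Add(-2, p))), Pow(Add(Z, Add(-4, 14)), -1)) = Mul(Add(p, Mul(p, Add(-2, p))), Pow(Add(Z, 10), -1)) = Mul(Add(p, Mul(p, Add(-2, p))), Pow(Add(10, Z), -1)) = Mul(Pow(Add(10, Z), -1), Add(p, Mul(p, Add(-2, p)))))
Add(Mul(4, Function('g')(-157, 85)), -359229) = Add(Mul(4, Mul(85, Pow(Add(10, -157), -1), Add(-1, 85))), -359229) = Add(Mul(4, Mul(85, Pow(-147, -1), 84)), -359229) = Add(Mul(4, Mul(85, Rational(-1, 147), 84)), -359229) = Add(Mul(4, Rational(-340, 7)), -359229) = Add(Rational(-1360, 7), -359229) = Rational(-2515963, 7)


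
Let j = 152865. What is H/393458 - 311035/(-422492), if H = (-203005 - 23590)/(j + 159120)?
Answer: 3818038179464981/5186215799597196 ≈ 0.73619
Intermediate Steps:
H = -45319/62397 (H = (-203005 - 23590)/(152865 + 159120) = -226595/311985 = -226595*1/311985 = -45319/62397 ≈ -0.72630)
H/393458 - 311035/(-422492) = -45319/62397/393458 - 311035/(-422492) = -45319/62397*1/393458 - 311035*(-1/422492) = -45319/24550598826 + 311035/422492 = 3818038179464981/5186215799597196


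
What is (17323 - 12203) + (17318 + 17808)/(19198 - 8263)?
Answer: 56022326/10935 ≈ 5123.2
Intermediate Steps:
(17323 - 12203) + (17318 + 17808)/(19198 - 8263) = 5120 + 35126/10935 = 56022326/10935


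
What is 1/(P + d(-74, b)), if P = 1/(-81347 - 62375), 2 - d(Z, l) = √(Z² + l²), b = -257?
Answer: -41311882846/1477338726659851 - 103280066420*√2861/1477338726659851 ≈ -0.0037673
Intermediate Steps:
d(Z, l) = 2 - √(Z² + l²)
P = -1/143722 (P = 1/(-143722) = -1/143722 ≈ -6.9579e-6)
1/(P + d(-74, b)) = 1/(-1/143722 + (2 - √((-74)² + (-257)²))) = 1/(-1/143722 + (2 - √(5476 + 66049))) = 1/(-1/143722 + (2 - √71525)) = 1/(-1/143722 + (2 - 5*√2861)) = 1/(287443/143722 - 5*√2861)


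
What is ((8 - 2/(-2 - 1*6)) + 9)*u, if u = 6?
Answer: 207/2 ≈ 103.50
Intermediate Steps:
((8 - 2/(-2 - 1*6)) + 9)*u = ((8 - 2/(-2 - 1*6)) + 9)*6 = ((8 - 2/(-2 - 6)) + 9)*6 = ((8 - 2/(-8)) + 9)*6 = ((8 - 2*(-1)/8) + 9)*6 = ((8 - 1*(-¼)) + 9)*6 = ((8 + ¼) + 9)*6 = (33/4 + 9)*6 = (69/4)*6 = 207/2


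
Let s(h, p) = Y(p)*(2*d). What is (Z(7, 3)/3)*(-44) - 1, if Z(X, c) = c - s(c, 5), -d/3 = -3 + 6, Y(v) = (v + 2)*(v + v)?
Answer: -18525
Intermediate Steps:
Y(v) = 2*v*(2 + v) (Y(v) = (2 + v)*(2*v) = 2*v*(2 + v))
d = -9 (d = -3*(-3 + 6) = -3*3 = -9)
s(h, p) = -36*p*(2 + p) (s(h, p) = (2*p*(2 + p))*(2*(-9)) = (2*p*(2 + p))*(-18) = -36*p*(2 + p))
Z(X, c) = 1260 + c (Z(X, c) = c - (-36)*5*(2 + 5) = c - (-36)*5*7 = c - 1*(-1260) = c + 1260 = 1260 + c)
(Z(7, 3)/3)*(-44) - 1 = ((1260 + 3)/3)*(-44) - 1 = (1263*(⅓))*(-44) - 1 = 421*(-44) - 1 = -18524 - 1 = -18525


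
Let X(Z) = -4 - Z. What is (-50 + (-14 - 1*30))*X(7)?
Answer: 1034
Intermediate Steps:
(-50 + (-14 - 1*30))*X(7) = (-50 + (-14 - 1*30))*(-4 - 1*7) = (-50 + (-14 - 30))*(-4 - 7) = (-50 - 44)*(-11) = -94*(-11) = 1034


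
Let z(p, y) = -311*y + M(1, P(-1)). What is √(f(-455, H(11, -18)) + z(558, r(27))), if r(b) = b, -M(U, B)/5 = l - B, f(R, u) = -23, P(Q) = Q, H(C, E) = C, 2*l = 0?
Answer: 5*I*√337 ≈ 91.788*I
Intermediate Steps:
l = 0 (l = (½)*0 = 0)
M(U, B) = 5*B (M(U, B) = -5*(0 - B) = -(-5)*B = 5*B)
z(p, y) = -5 - 311*y (z(p, y) = -311*y + 5*(-1) = -311*y - 5 = -5 - 311*y)
√(f(-455, H(11, -18)) + z(558, r(27))) = √(-23 + (-5 - 311*27)) = √(-23 + (-5 - 8397)) = √(-23 - 8402) = √(-8425) = 5*I*√337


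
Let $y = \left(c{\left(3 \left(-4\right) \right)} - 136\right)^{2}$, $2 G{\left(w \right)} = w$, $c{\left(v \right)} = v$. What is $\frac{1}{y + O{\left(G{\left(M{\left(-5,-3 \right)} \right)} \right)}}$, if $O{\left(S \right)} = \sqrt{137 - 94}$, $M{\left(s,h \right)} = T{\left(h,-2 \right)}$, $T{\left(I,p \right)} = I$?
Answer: $\frac{21904}{479785173} - \frac{\sqrt{43}}{479785173} \approx 4.564 \cdot 10^{-5}$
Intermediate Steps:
$M{\left(s,h \right)} = h$
$G{\left(w \right)} = \frac{w}{2}$
$O{\left(S \right)} = \sqrt{43}$
$y = 21904$ ($y = \left(3 \left(-4\right) - 136\right)^{2} = \left(-12 - 136\right)^{2} = \left(-148\right)^{2} = 21904$)
$\frac{1}{y + O{\left(G{\left(M{\left(-5,-3 \right)} \right)} \right)}} = \frac{1}{21904 + \sqrt{43}}$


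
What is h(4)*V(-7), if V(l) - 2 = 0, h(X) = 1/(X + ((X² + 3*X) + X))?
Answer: 1/18 ≈ 0.055556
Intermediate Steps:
h(X) = 1/(X² + 5*X) (h(X) = 1/(X + (X² + 4*X)) = 1/(X² + 5*X))
V(l) = 2 (V(l) = 2 + 0 = 2)
h(4)*V(-7) = (1/(4*(5 + 4)))*2 = ((¼)/9)*2 = ((¼)*(⅑))*2 = (1/36)*2 = 1/18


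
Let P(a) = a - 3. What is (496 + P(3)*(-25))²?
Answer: 246016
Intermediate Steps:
P(a) = -3 + a
(496 + P(3)*(-25))² = (496 + (-3 + 3)*(-25))² = (496 + 0*(-25))² = (496 + 0)² = 496² = 246016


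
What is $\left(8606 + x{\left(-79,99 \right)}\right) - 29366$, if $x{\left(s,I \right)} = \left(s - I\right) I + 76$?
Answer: $-38306$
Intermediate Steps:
$x{\left(s,I \right)} = 76 + I \left(s - I\right)$ ($x{\left(s,I \right)} = I \left(s - I\right) + 76 = 76 + I \left(s - I\right)$)
$\left(8606 + x{\left(-79,99 \right)}\right) - 29366 = \left(8606 + \left(76 - 99^{2} + 99 \left(-79\right)\right)\right) - 29366 = \left(8606 - 17546\right) - 29366 = -8940 - 29366 = -38306$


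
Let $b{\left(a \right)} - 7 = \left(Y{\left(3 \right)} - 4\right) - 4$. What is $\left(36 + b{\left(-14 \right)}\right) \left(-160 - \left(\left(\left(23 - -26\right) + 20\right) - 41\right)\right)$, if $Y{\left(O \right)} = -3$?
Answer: $-6016$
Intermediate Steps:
$b{\left(a \right)} = -4$ ($b{\left(a \right)} = 7 - 11 = -4$)
$\left(36 + b{\left(-14 \right)}\right) \left(-160 - \left(\left(\left(23 - -26\right) + 20\right) - 41\right)\right) = \left(36 - 4\right) \left(-160 - \left(\left(\left(23 - -26\right) + 20\right) - 41\right)\right) = 32 \left(-160 - \left(\left(\left(23 + 26\right) + 20\right) - 41\right)\right) = 32 \left(-160 - \left(\left(49 + 20\right) - 41\right)\right) = 32 \left(-160 - \left(69 - 41\right)\right) = 32 \left(-160 - 28\right) = 32 \left(-188\right) = -6016$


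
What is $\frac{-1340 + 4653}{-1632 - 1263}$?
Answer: $- \frac{3313}{2895} \approx -1.1444$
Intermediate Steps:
$\frac{-1340 + 4653}{-1632 - 1263} = \frac{3313}{-2895} = 3313 \left(- \frac{1}{2895}\right) = - \frac{3313}{2895}$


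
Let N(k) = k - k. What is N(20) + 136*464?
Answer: 63104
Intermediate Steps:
N(k) = 0
N(20) + 136*464 = 0 + 136*464 = 0 + 63104 = 63104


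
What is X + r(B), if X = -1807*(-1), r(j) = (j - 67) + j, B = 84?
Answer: 1908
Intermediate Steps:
r(j) = -67 + 2*j (r(j) = (-67 + j) + j = -67 + 2*j)
X = 1807
X + r(B) = 1807 + (-67 + 2*84) = 1807 + (-67 + 168) = 1807 + 101 = 1908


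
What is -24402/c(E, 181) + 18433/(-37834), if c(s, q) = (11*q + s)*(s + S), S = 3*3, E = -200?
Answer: -1794117935/4314097518 ≈ -0.41587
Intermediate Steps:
S = 9
c(s, q) = (9 + s)*(s + 11*q) (c(s, q) = (11*q + s)*(s + 9) = (s + 11*q)*(9 + s) = (9 + s)*(s + 11*q))
-24402/c(E, 181) + 18433/(-37834) = -24402/((-200)**2 + 9*(-200) + 99*181 + 11*181*(-200)) + 18433/(-37834) = -24402/(40000 - 1800 + 17919 - 398200) + 18433*(-1/37834) = -24402/(-342081) - 18433/37834 = -24402*(-1/342081) - 18433/37834 = 8134/114027 - 18433/37834 = -1794117935/4314097518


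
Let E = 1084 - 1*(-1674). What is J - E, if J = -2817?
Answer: -5575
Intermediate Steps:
E = 2758 (E = 1084 + 1674 = 2758)
J - E = -2817 - 1*2758 = -2817 - 2758 = -5575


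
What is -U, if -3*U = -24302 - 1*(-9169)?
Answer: -15133/3 ≈ -5044.3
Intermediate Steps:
U = 15133/3 (U = -(-24302 - 1*(-9169))/3 = -(-24302 + 9169)/3 = -1/3*(-15133) = 15133/3 ≈ 5044.3)
-U = -1*15133/3 = -15133/3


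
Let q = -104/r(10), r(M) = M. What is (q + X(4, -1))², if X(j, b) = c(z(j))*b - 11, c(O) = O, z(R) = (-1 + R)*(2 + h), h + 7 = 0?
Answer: 1024/25 ≈ 40.960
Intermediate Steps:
h = -7 (h = -7 + 0 = -7)
z(R) = 5 - 5*R (z(R) = (-1 + R)*(2 - 7) = (-1 + R)*(-5) = 5 - 5*R)
X(j, b) = -11 + b*(5 - 5*j) (X(j, b) = (5 - 5*j)*b - 11 = b*(5 - 5*j) - 11 = -11 + b*(5 - 5*j))
q = -52/5 (q = -104/10 = -104*⅒ = -52/5 ≈ -10.400)
(q + X(4, -1))² = (-52/5 + (-11 + 5*(-1)*(1 - 1*4)))² = (-52/5 + (-11 + 5*(-1)*(1 - 4)))² = (-52/5 + (-11 + 5*(-1)*(-3)))² = (-52/5 + (-11 + 15))² = (-52/5 + 4)² = (-32/5)² = 1024/25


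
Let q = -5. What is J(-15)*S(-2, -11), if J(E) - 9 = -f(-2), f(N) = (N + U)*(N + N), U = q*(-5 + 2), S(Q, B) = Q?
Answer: -122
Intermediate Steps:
U = 15 (U = -5*(-5 + 2) = -5*(-3) = 15)
f(N) = 2*N*(15 + N) (f(N) = (N + 15)*(N + N) = (15 + N)*(2*N) = 2*N*(15 + N))
J(E) = 61 (J(E) = 9 - 2*(-2)*(15 - 2) = 9 - 2*(-2)*13 = 9 - 1*(-52) = 9 + 52 = 61)
J(-15)*S(-2, -11) = 61*(-2) = -122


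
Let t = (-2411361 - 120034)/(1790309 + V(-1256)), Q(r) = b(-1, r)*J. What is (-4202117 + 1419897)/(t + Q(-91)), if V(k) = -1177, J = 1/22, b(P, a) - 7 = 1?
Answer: 54755347163440/20688817 ≈ 2.6466e+6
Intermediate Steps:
b(P, a) = 8 (b(P, a) = 7 + 1 = 8)
J = 1/22 ≈ 0.045455
Q(r) = 4/11 (Q(r) = 8*(1/22) = 4/11)
t = -2531395/1789132 (t = (-2411361 - 120034)/(1790309 - 1177) = -2531395/1789132 ≈ -1.4149)
(-4202117 + 1419897)/(t + Q(-91)) = (-4202117 + 1419897)/(-2531395/1789132 + 4/11) = -2782220/(-20688817/19680452) = -2782220*(-19680452/20688817) = 54755347163440/20688817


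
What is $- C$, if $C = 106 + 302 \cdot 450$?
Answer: $-136006$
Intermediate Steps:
$C = 136006$ ($C = 106 + 135900 = 136006$)
$- C = \left(-1\right) 136006 = -136006$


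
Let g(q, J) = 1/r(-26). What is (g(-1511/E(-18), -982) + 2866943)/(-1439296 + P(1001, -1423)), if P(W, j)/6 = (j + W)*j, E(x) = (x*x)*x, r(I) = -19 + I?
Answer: 64506217/48684150 ≈ 1.3250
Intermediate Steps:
E(x) = x**3 (E(x) = x**2*x = x**3)
g(q, J) = -1/45 (g(q, J) = 1/(-19 - 26) = 1/(-45) = -1/45)
P(W, j) = 6*j*(W + j) (P(W, j) = 6*((j + W)*j) = 6*((W + j)*j) = 6*(j*(W + j)) = 6*j*(W + j))
(g(-1511/E(-18), -982) + 2866943)/(-1439296 + P(1001, -1423)) = (-1/45 + 2866943)/(-1439296 + 6*(-1423)*(1001 - 1423)) = 129012434/(45*(-1439296 + 6*(-1423)*(-422))) = 129012434/(45*(-1439296 + 3603036)) = (129012434/45)/2163740 = (129012434/45)*(1/2163740) = 64506217/48684150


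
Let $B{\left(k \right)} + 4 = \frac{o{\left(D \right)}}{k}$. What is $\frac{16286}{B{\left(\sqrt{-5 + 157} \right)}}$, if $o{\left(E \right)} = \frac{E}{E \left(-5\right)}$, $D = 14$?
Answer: $- \frac{247547200}{60799} + \frac{162860 \sqrt{38}}{60799} \approx -4055.1$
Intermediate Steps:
$o{\left(E \right)} = - \frac{1}{5}$ ($o{\left(E \right)} = \frac{E}{\left(-5\right) E} = E \left(- \frac{1}{5 E}\right) = - \frac{1}{5}$)
$B{\left(k \right)} = -4 - \frac{1}{5 k}$
$\frac{16286}{B{\left(\sqrt{-5 + 157} \right)}} = \frac{16286}{-4 - \frac{1}{5 \sqrt{-5 + 157}}} = \frac{16286}{-4 - \frac{1}{5 \sqrt{152}}} = \frac{16286}{-4 - \frac{1}{5 \cdot 2 \sqrt{38}}} = \frac{16286}{-4 - \frac{\frac{1}{76} \sqrt{38}}{5}} = \frac{16286}{-4 - \frac{\sqrt{38}}{380}}$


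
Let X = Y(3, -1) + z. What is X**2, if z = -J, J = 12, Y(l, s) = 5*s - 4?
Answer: 441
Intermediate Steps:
Y(l, s) = -4 + 5*s
z = -12 (z = -1*12 = -12)
X = -21 (X = (-4 + 5*(-1)) - 12 = (-4 - 5) - 12 = -9 - 12 = -21)
X**2 = (-21)**2 = 441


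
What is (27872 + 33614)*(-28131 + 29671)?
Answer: 94688440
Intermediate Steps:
(27872 + 33614)*(-28131 + 29671) = 61486*1540 = 94688440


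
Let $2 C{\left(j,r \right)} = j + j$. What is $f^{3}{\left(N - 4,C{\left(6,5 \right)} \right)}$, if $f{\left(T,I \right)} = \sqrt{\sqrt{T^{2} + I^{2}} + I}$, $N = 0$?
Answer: $2 \sqrt{2} \left(3 + \sqrt{13}\right)^{\frac{3}{2}} \approx 48.018$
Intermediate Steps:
$C{\left(j,r \right)} = j$ ($C{\left(j,r \right)} = \frac{j + j}{2} = \frac{2 j}{2} = j$)
$f{\left(T,I \right)} = \sqrt{I + \sqrt{I^{2} + T^{2}}}$ ($f{\left(T,I \right)} = \sqrt{\sqrt{I^{2} + T^{2}} + I} = \sqrt{I + \sqrt{I^{2} + T^{2}}}$)
$f^{3}{\left(N - 4,C{\left(6,5 \right)} \right)} = \left(\sqrt{6 + \sqrt{6^{2} + \left(0 - 4\right)^{2}}}\right)^{3} = \left(\sqrt{6 + \sqrt{36 + \left(-4\right)^{2}}}\right)^{3} = \left(\sqrt{6 + \sqrt{36 + 16}}\right)^{3} = \left(\sqrt{6 + \sqrt{52}}\right)^{3} = \left(\sqrt{6 + 2 \sqrt{13}}\right)^{3} = \left(6 + 2 \sqrt{13}\right)^{\frac{3}{2}}$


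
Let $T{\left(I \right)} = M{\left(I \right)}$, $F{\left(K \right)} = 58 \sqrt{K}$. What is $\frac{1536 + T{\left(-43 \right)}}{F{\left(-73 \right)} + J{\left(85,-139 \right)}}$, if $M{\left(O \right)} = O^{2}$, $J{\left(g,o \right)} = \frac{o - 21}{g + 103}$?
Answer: $- \frac{1590950}{135617537} - \frac{216846485 i \sqrt{73}}{271235074} \approx -0.011731 - 6.8307 i$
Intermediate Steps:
$J{\left(g,o \right)} = \frac{-21 + o}{103 + g}$
$T{\left(I \right)} = I^{2}$
$\frac{1536 + T{\left(-43 \right)}}{F{\left(-73 \right)} + J{\left(85,-139 \right)}} = \frac{1536 + \left(-43\right)^{2}}{58 \sqrt{-73} + \frac{-21 - 139}{103 + 85}} = \frac{1536 + 1849}{58 i \sqrt{73} + \frac{1}{188} \left(-160\right)} = \frac{3385}{58 i \sqrt{73} + \frac{1}{188} \left(-160\right)} = \frac{3385}{58 i \sqrt{73} - \frac{40}{47}} = \frac{3385}{- \frac{40}{47} + 58 i \sqrt{73}}$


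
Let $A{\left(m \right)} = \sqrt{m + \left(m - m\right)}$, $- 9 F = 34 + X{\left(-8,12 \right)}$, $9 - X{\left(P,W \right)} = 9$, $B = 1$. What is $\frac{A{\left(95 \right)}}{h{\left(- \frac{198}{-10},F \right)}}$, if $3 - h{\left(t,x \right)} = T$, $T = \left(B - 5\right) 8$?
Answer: $\frac{\sqrt{95}}{35} \approx 0.27848$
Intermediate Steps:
$X{\left(P,W \right)} = 0$ ($X{\left(P,W \right)} = 9 - 9 = 0$)
$F = - \frac{34}{9}$ ($F = - \frac{34 + 0}{9} = \left(- \frac{1}{9}\right) 34 = - \frac{34}{9} \approx -3.7778$)
$T = -32$ ($T = \left(1 - 5\right) 8 = \left(-4\right) 8 = -32$)
$h{\left(t,x \right)} = 35$ ($h{\left(t,x \right)} = 3 - -32 = 3 + 32 = 35$)
$A{\left(m \right)} = \sqrt{m}$ ($A{\left(m \right)} = \sqrt{m + 0} = \sqrt{m}$)
$\frac{A{\left(95 \right)}}{h{\left(- \frac{198}{-10},F \right)}} = \frac{\sqrt{95}}{35}$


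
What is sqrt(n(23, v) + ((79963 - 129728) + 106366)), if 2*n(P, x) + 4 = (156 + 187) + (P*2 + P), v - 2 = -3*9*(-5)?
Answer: sqrt(56805) ≈ 238.34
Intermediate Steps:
v = 137 (v = 2 - 3*9*(-5) = 2 - 27*(-5) = 2 + 135 = 137)
n(P, x) = 339/2 + 3*P/2 (n(P, x) = -2 + ((156 + 187) + (P*2 + P))/2 = -2 + (343 + (2*P + P))/2 = -2 + (343 + 3*P)/2 = -2 + (343/2 + 3*P/2) = 339/2 + 3*P/2)
sqrt(n(23, v) + ((79963 - 129728) + 106366)) = sqrt((339/2 + (3/2)*23) + ((79963 - 129728) + 106366)) = sqrt((339/2 + 69/2) + (-49765 + 106366)) = sqrt(204 + 56601) = sqrt(56805)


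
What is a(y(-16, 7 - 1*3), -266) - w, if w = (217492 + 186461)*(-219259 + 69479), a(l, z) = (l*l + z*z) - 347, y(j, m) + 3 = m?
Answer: 60504150750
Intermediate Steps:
y(j, m) = -3 + m
a(l, z) = -347 + l**2 + z**2 (a(l, z) = (l**2 + z**2) - 347 = -347 + l**2 + z**2)
w = -60504080340 (w = 403953*(-149780) = -60504080340)
a(y(-16, 7 - 1*3), -266) - w = (-347 + (-3 + (7 - 1*3))**2 + (-266)**2) - 1*(-60504080340) = (-347 + (-3 + (7 - 3))**2 + 70756) + 60504080340 = (-347 + (-3 + 4)**2 + 70756) + 60504080340 = (-347 + 1**2 + 70756) + 60504080340 = (-347 + 1 + 70756) + 60504080340 = 70410 + 60504080340 = 60504150750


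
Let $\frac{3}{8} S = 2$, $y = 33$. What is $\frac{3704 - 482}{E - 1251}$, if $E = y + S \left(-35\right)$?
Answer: $- \frac{4833}{2107} \approx -2.2938$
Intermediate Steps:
$S = \frac{16}{3}$ ($S = \frac{8}{3} \cdot 2 = \frac{16}{3} \approx 5.3333$)
$E = - \frac{461}{3}$ ($E = 33 + \frac{16}{3} \left(-35\right) = 33 - \frac{560}{3} = - \frac{461}{3} \approx -153.67$)
$\frac{3704 - 482}{E - 1251} = \frac{3704 - 482}{- \frac{461}{3} - 1251} = \frac{3222}{- \frac{461}{3} - 1251} = \frac{3222}{- \frac{4214}{3}} = 3222 \left(- \frac{3}{4214}\right) = - \frac{4833}{2107}$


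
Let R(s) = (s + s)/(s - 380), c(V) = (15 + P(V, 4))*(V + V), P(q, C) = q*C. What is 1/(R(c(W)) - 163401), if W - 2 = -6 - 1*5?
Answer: -1/163779 ≈ -6.1058e-6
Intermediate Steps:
P(q, C) = C*q
W = -9 (W = 2 + (-6 - 1*5) = 2 + (-6 - 5) = 2 - 11 = -9)
c(V) = 2*V*(15 + 4*V) (c(V) = (15 + 4*V)*(V + V) = (15 + 4*V)*(2*V) = 2*V*(15 + 4*V))
R(s) = 2*s/(-380 + s) (R(s) = (2*s)/(-380 + s) = 2*s/(-380 + s))
1/(R(c(W)) - 163401) = 1/(2*(2*(-9)*(15 + 4*(-9)))/(-380 + 2*(-9)*(15 + 4*(-9))) - 163401) = 1/(2*(2*(-9)*(15 - 36))/(-380 + 2*(-9)*(15 - 36)) - 163401) = 1/(2*(2*(-9)*(-21))/(-380 + 2*(-9)*(-21)) - 163401) = 1/(2*378/(-380 + 378) - 163401) = 1/(2*378/(-2) - 163401) = 1/(2*378*(-½) - 163401) = 1/(-378 - 163401) = 1/(-163779) = -1/163779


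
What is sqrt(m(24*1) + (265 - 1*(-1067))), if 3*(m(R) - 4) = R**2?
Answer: 2*sqrt(382) ≈ 39.090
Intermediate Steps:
m(R) = 4 + R**2/3
sqrt(m(24*1) + (265 - 1*(-1067))) = sqrt((4 + (24*1)**2/3) + (265 - 1*(-1067))) = sqrt((4 + (1/3)*24**2) + (265 + 1067)) = sqrt((4 + (1/3)*576) + 1332) = sqrt((4 + 192) + 1332) = sqrt(196 + 1332) = sqrt(1528) = 2*sqrt(382)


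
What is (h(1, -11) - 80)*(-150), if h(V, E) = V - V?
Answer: 12000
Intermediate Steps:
h(V, E) = 0
(h(1, -11) - 80)*(-150) = (0 - 80)*(-150) = -80*(-150) = 12000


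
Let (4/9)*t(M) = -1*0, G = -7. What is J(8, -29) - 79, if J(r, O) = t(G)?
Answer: -79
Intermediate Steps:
t(M) = 0 (t(M) = 9*(-1*0)/4 = (9/4)*0 = 0)
J(r, O) = 0
J(8, -29) - 79 = 0 - 79 = -79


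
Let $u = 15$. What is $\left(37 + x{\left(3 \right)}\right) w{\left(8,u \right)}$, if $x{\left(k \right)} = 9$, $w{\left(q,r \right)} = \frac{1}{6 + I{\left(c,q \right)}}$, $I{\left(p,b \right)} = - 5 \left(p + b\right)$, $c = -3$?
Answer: $- \frac{46}{19} \approx -2.4211$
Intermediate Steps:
$I{\left(p,b \right)} = - 5 b - 5 p$ ($I{\left(p,b \right)} = - 5 \left(b + p\right) = - 5 b - 5 p$)
$w{\left(q,r \right)} = \frac{1}{21 - 5 q}$ ($w{\left(q,r \right)} = \frac{1}{6 - \left(-15 + 5 q\right)} = \frac{1}{21 - 5 q}$)
$\left(37 + x{\left(3 \right)}\right) w{\left(8,u \right)} = \left(37 + 9\right) \left(- \frac{1}{-21 + 5 \cdot 8}\right) = 46 \left(- \frac{1}{-21 + 40}\right) = 46 \left(- \frac{1}{19}\right) = - \frac{46}{19}$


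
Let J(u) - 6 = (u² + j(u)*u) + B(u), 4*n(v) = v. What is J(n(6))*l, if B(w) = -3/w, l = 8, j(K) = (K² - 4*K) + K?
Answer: 23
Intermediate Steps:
n(v) = v/4
j(K) = K² - 3*K
J(u) = 6 + u² - 3/u + u²*(-3 + u) (J(u) = 6 + ((u² + (u*(-3 + u))*u) - 3/u) = 6 + ((u² + u²*(-3 + u)) - 3/u) = 6 + (u² - 3/u + u²*(-3 + u)) = 6 + u² - 3/u + u²*(-3 + u))
J(n(6))*l = (6 + ((¼)*6)³ - 3/((¼)*6) - 2*((¼)*6)²)*8 = (6 + (3/2)³ - 3/3/2 - 2*(3/2)²)*8 = (6 + 27/8 - 3*⅔ - 2*9/4)*8 = (6 + 27/8 - 2 - 9/2)*8 = (23/8)*8 = 23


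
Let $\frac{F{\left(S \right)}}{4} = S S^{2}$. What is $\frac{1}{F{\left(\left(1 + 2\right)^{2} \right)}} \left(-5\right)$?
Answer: $- \frac{5}{2916} \approx -0.0017147$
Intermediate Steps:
$F{\left(S \right)} = 4 S^{3}$ ($F{\left(S \right)} = 4 S S^{2} = 4 S^{3}$)
$\frac{1}{F{\left(\left(1 + 2\right)^{2} \right)}} \left(-5\right) = \frac{1}{4 \left(\left(1 + 2\right)^{2}\right)^{3}} \left(-5\right) = \frac{1}{4 \left(3^{2}\right)^{3}} \left(-5\right) = \frac{1}{4 \cdot 9^{3}} \left(-5\right) = \frac{1}{4 \cdot 729} \left(-5\right) = \frac{1}{2916} \left(-5\right) = - \frac{5}{2916}$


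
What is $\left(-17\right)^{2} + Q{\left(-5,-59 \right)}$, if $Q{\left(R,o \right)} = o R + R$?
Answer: $579$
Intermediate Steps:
$Q{\left(R,o \right)} = R + R o$ ($Q{\left(R,o \right)} = R o + R = R + R o$)
$\left(-17\right)^{2} + Q{\left(-5,-59 \right)} = \left(-17\right)^{2} - 5 \left(1 - 59\right) = 289 - -290 = 289 + 290 = 579$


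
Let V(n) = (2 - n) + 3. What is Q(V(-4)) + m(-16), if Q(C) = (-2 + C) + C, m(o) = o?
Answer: 0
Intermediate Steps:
V(n) = 5 - n
Q(C) = -2 + 2*C
Q(V(-4)) + m(-16) = (-2 + 2*(5 - 1*(-4))) - 16 = (-2 + 2*(5 + 4)) - 16 = (-2 + 2*9) - 16 = (-2 + 18) - 16 = 16 - 16 = 0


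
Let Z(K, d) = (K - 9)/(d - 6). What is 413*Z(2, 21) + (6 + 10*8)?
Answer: -1601/15 ≈ -106.73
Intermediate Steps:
Z(K, d) = (-9 + K)/(-6 + d)
413*Z(2, 21) + (6 + 10*8) = 413*((-9 + 2)/(-6 + 21)) + (6 + 10*8) = 413*(-7/15) + (6 + 80) = 413*((1/15)*(-7)) + 86 = 413*(-7/15) + 86 = -2891/15 + 86 = -1601/15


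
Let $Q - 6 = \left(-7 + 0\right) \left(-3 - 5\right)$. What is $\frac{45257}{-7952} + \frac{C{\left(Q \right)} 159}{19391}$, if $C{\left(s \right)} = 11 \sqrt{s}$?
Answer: $- \frac{45257}{7952} + \frac{1749 \sqrt{62}}{19391} \approx -4.9811$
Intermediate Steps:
$Q = 62$ ($Q = 6 + \left(-7 + 0\right) \left(-3 - 5\right) = 6 - -56 = 6 + 56 = 62$)
$\frac{45257}{-7952} + \frac{C{\left(Q \right)} 159}{19391} = \frac{45257}{-7952} + \frac{11 \sqrt{62} \cdot 159}{19391} = 45257 \left(- \frac{1}{7952}\right) + 1749 \sqrt{62} \cdot \frac{1}{19391} = - \frac{45257}{7952} + \frac{1749 \sqrt{62}}{19391}$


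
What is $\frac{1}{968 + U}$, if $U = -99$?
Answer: $\frac{1}{869} \approx 0.0011507$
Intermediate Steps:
$\frac{1}{968 + U} = \frac{1}{968 - 99} = \frac{1}{869}$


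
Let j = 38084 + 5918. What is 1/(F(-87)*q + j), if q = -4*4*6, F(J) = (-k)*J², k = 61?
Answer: 1/44368066 ≈ 2.2539e-8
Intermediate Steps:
F(J) = -61*J² (F(J) = (-1*61)*J² = -61*J²)
q = -96 (q = -16*6 = -96)
j = 44002
1/(F(-87)*q + j) = 1/(-61*(-87)²*(-96) + 44002) = 1/(-61*7569*(-96) + 44002) = 1/(-461709*(-96) + 44002) = 1/(44324064 + 44002) = 1/44368066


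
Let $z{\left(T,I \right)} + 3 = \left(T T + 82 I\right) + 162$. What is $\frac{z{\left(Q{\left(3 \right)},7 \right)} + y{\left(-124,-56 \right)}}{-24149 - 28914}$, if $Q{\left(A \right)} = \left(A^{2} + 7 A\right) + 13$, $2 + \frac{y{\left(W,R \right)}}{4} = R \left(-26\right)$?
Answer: $- \frac{8398}{53063} \approx -0.15826$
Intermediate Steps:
$y{\left(W,R \right)} = -8 - 104 R$ ($y{\left(W,R \right)} = -8 + 4 R \left(-26\right) = -8 + 4 \left(- 26 R\right) = -8 - 104 R$)
$Q{\left(A \right)} = 13 + A^{2} + 7 A$
$z{\left(T,I \right)} = 159 + T^{2} + 82 I$ ($z{\left(T,I \right)} = -3 + \left(\left(T T + 82 I\right) + 162\right) = -3 + \left(\left(T^{2} + 82 I\right) + 162\right) = -3 + \left(162 + T^{2} + 82 I\right) = 159 + T^{2} + 82 I$)
$\frac{z{\left(Q{\left(3 \right)},7 \right)} + y{\left(-124,-56 \right)}}{-24149 - 28914} = \frac{\left(159 + \left(13 + 3^{2} + 7 \cdot 3\right)^{2} + 82 \cdot 7\right) - -5816}{-24149 - 28914} = \frac{\left(159 + \left(13 + 9 + 21\right)^{2} + 574\right) + \left(-8 + 5824\right)}{-53063} = \left(\left(159 + 43^{2} + 574\right) + 5816\right) \left(- \frac{1}{53063}\right) = \left(\left(159 + 1849 + 574\right) + 5816\right) \left(- \frac{1}{53063}\right) = \left(2582 + 5816\right) \left(- \frac{1}{53063}\right) = 8398 \left(- \frac{1}{53063}\right) = - \frac{8398}{53063}$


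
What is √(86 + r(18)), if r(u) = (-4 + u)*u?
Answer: 13*√2 ≈ 18.385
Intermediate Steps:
r(u) = u*(-4 + u)
√(86 + r(18)) = √(86 + 18*(-4 + 18)) = √(86 + 18*14) = √(86 + 252) = √338 = 13*√2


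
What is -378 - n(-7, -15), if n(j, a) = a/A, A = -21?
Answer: -2651/7 ≈ -378.71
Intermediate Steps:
n(j, a) = -a/21 (n(j, a) = a/(-21) = a*(-1/21) = -a/21)
-378 - n(-7, -15) = -378 - (-1)*(-15)/21 = -378 - 1*5/7 = -378 - 5/7 = -2651/7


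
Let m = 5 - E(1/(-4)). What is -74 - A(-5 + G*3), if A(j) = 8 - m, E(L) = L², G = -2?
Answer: -1233/16 ≈ -77.063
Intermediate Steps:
m = 79/16 (m = 5 - (1/(-4))² = 5 - (-¼)² = 5 - 1*1/16 = 5 - 1/16 = 79/16 ≈ 4.9375)
A(j) = 49/16 (A(j) = 8 - 1*79/16 = 8 - 79/16 = 49/16)
-74 - A(-5 + G*3) = -74 - 1*49/16 = -74 - 49/16 = -1233/16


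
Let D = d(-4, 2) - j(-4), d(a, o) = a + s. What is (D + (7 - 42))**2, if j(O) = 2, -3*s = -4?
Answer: 14161/9 ≈ 1573.4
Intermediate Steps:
s = 4/3 (s = -1/3*(-4) = 4/3 ≈ 1.3333)
d(a, o) = 4/3 + a (d(a, o) = a + 4/3 = 4/3 + a)
D = -14/3 (D = (4/3 - 4) - 1*2 = -8/3 - 2 = -14/3 ≈ -4.6667)
(D + (7 - 42))**2 = (-14/3 + (7 - 42))**2 = (-14/3 - 35)**2 = (-119/3)**2 = 14161/9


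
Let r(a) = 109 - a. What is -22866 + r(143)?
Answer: -22900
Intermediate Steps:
-22866 + r(143) = -22866 + (109 - 1*143) = -22866 + (109 - 143) = -22866 - 34 = -22900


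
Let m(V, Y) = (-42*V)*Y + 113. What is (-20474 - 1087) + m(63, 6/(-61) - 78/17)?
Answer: -9382016/1037 ≈ -9047.3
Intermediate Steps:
m(V, Y) = 113 - 42*V*Y (m(V, Y) = -42*V*Y + 113 = 113 - 42*V*Y)
(-20474 - 1087) + m(63, 6/(-61) - 78/17) = (-20474 - 1087) + (113 - 42*63*(6/(-61) - 78/17)) = -21561 + (113 - 42*63*(6*(-1/61) - 78*1/17)) = -21561 + (113 - 42*63*(-6/61 - 78/17)) = -21561 + (113 - 42*63*(-4860/1037)) = -21561 + (113 + 12859560/1037) = -21561 + 12976741/1037 = -9382016/1037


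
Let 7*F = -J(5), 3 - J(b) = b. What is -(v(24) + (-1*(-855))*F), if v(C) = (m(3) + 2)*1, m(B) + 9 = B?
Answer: -1682/7 ≈ -240.29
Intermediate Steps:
m(B) = -9 + B
J(b) = 3 - b
v(C) = -4 (v(C) = ((-9 + 3) + 2)*1 = (-6 + 2)*1 = -4*1 = -4)
F = 2/7 (F = (-(3 - 1*5))/7 = (-(3 - 5))/7 = (-1*(-2))/7 = (1/7)*2 = 2/7 ≈ 0.28571)
-(v(24) + (-1*(-855))*F) = -(-4 - 1*(-855)*(2/7)) = -(-4 + 855*(2/7)) = -(-4 + 1710/7) = -1*1682/7 = -1682/7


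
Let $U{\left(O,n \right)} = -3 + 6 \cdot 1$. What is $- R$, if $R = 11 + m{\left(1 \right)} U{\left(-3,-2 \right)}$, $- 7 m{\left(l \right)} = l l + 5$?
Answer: $- \frac{59}{7} \approx -8.4286$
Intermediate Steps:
$U{\left(O,n \right)} = 3$ ($U{\left(O,n \right)} = -3 + 6 = 3$)
$m{\left(l \right)} = - \frac{5}{7} - \frac{l^{2}}{7}$ ($m{\left(l \right)} = - \frac{l l + 5}{7} = - \frac{l^{2} + 5}{7} = - \frac{5 + l^{2}}{7} = - \frac{5}{7} - \frac{l^{2}}{7}$)
$R = \frac{59}{7}$ ($R = 11 + \left(- \frac{5}{7} - \frac{1^{2}}{7}\right) 3 = 11 + \left(- \frac{5}{7} - \frac{1}{7}\right) 3 = 11 - \frac{18}{7} = \frac{59}{7} \approx 8.4286$)
$- R = \left(-1\right) \frac{59}{7} = - \frac{59}{7}$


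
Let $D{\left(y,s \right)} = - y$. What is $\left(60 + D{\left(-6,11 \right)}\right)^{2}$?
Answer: $4356$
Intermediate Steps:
$\left(60 + D{\left(-6,11 \right)}\right)^{2} = \left(60 - -6\right)^{2} = \left(60 + 6\right)^{2} = 66^{2} = 4356$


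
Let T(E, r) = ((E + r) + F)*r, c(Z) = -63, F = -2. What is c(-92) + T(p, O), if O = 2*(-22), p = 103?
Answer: -2571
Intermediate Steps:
O = -44
T(E, r) = r*(-2 + E + r) (T(E, r) = ((E + r) - 2)*r = (-2 + E + r)*r = r*(-2 + E + r))
c(-92) + T(p, O) = -63 - 44*(-2 + 103 - 44) = -63 - 44*57 = -63 - 2508 = -2571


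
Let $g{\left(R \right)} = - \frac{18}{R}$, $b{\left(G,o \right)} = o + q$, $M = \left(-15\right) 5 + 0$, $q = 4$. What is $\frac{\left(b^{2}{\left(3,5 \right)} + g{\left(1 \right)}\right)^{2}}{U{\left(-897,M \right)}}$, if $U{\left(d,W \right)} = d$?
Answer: $- \frac{1323}{299} \approx -4.4248$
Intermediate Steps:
$M = -75$ ($M = -75 + 0 = -75$)
$b{\left(G,o \right)} = 4 + o$ ($b{\left(G,o \right)} = o + 4 = 4 + o$)
$\frac{\left(b^{2}{\left(3,5 \right)} + g{\left(1 \right)}\right)^{2}}{U{\left(-897,M \right)}} = \frac{\left(\left(4 + 5\right)^{2} - \frac{18}{1}\right)^{2}}{-897} = \left(9^{2} - 18\right)^{2} \left(- \frac{1}{897}\right) = \left(81 - 18\right)^{2} \left(- \frac{1}{897}\right) = 63^{2} \left(- \frac{1}{897}\right) = 3969 \left(- \frac{1}{897}\right) = - \frac{1323}{299}$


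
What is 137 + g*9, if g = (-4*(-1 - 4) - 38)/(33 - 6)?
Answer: 131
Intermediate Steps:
g = -⅔ (g = (-4*(-5) - 38)/27 = (20 - 38)*(1/27) = -18*1/27 = -⅔ ≈ -0.66667)
137 + g*9 = 137 - ⅔*9 = 137 - 6 = 131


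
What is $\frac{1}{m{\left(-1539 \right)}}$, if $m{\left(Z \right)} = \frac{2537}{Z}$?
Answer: $- \frac{1539}{2537} \approx -0.60662$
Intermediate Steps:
$\frac{1}{m{\left(-1539 \right)}} = \frac{1}{2537 \frac{1}{-1539}} = \frac{1}{2537 \left(- \frac{1}{1539}\right)} = \frac{1}{- \frac{2537}{1539}} = - \frac{1539}{2537}$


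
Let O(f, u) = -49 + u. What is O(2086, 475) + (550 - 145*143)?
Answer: -19759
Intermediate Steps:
O(2086, 475) + (550 - 145*143) = (-49 + 475) + (550 - 145*143) = 426 + (550 - 20735) = 426 - 20185 = -19759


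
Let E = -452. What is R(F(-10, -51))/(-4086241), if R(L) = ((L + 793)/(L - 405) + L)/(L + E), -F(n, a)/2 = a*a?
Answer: -29163205/129541922284698 ≈ -2.2513e-7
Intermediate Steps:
F(n, a) = -2*a² (F(n, a) = -2*a*a = -2*a²)
R(L) = (L + (793 + L)/(-405 + L))/(-452 + L) (R(L) = ((L + 793)/(L - 405) + L)/(L - 452) = ((793 + L)/(-405 + L) + L)/(-452 + L) = (L + (793 + L)/(-405 + L))/(-452 + L))
R(F(-10, -51))/(-4086241) = ((793 + (-2*(-51)²)² - (-808)*(-51)²)/(183060 + (-2*(-51)²)² - (-1714)*(-51)²))/(-4086241) = ((793 + (-2*2601)² - (-808)*2601)/(183060 + (-2*2601)² - (-1714)*2601))*(-1/4086241) = ((793 + (-5202)² - 404*(-5202))/(183060 + (-5202)² - 857*(-5202)))*(-1/4086241) = ((793 + 27060804 + 2101608)/(183060 + 27060804 + 4458114))*(-1/4086241) = (29163205/31701978)*(-1/4086241) = -29163205/129541922284698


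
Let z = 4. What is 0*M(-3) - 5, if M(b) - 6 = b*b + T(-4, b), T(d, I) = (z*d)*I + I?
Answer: -5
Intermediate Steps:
T(d, I) = I + 4*I*d (T(d, I) = (4*d)*I + I = 4*I*d + I = I + 4*I*d)
M(b) = 6 + b**2 - 15*b (M(b) = 6 + (b*b + b*(1 + 4*(-4))) = 6 + (b**2 + b*(1 - 16)) = 6 + (b**2 + b*(-15)) = 6 + (b**2 - 15*b) = 6 + b**2 - 15*b)
0*M(-3) - 5 = 0*(6 + (-3)**2 - 15*(-3)) - 5 = 0*(6 + 9 + 45) - 5 = 0*60 - 5 = 0 - 5 = -5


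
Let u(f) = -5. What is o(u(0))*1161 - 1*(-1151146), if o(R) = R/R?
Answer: 1152307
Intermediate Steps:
o(R) = 1
o(u(0))*1161 - 1*(-1151146) = 1*1161 - 1*(-1151146) = 1161 + 1151146 = 1152307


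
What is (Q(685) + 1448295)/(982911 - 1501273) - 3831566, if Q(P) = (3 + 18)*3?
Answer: -993069831625/259181 ≈ -3.8316e+6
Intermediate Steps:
Q(P) = 63 (Q(P) = 21*3 = 63)
(Q(685) + 1448295)/(982911 - 1501273) - 3831566 = (63 + 1448295)/(982911 - 1501273) - 3831566 = 1448358/(-518362) - 3831566 = 1448358*(-1/518362) - 3831566 = -724179/259181 - 3831566 = -993069831625/259181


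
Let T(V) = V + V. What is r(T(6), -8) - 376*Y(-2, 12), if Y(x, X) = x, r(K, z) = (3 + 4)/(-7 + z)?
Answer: 11273/15 ≈ 751.53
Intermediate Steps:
T(V) = 2*V
r(K, z) = 7/(-7 + z)
r(T(6), -8) - 376*Y(-2, 12) = 7/(-7 - 8) - 376*(-2) = 7/(-15) + 752 = 7*(-1/15) + 752 = -7/15 + 752 = 11273/15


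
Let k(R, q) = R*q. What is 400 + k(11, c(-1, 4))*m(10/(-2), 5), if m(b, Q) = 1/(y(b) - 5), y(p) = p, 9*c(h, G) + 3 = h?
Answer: 18022/45 ≈ 400.49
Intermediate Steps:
c(h, G) = -⅓ + h/9
m(b, Q) = 1/(-5 + b) (m(b, Q) = 1/(b - 5) = 1/(-5 + b))
400 + k(11, c(-1, 4))*m(10/(-2), 5) = 400 + (11*(-⅓ + (⅑)*(-1)))/(-5 + 10/(-2)) = 400 + (11*(-⅓ - ⅑))/(-5 + 10*(-½)) = 400 + (11*(-4/9))/(-5 - 5) = 400 - 44/9/(-10) = 400 - 44/9*(-⅒) = 400 + 22/45 = 18022/45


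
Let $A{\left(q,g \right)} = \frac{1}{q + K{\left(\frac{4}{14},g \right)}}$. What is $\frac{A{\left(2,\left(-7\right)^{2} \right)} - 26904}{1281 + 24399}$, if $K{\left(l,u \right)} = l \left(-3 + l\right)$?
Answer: $- \frac{1614191}{1540800} \approx -1.0476$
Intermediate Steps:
$A{\left(q,g \right)} = \frac{1}{- \frac{38}{49} + q}$ ($A{\left(q,g \right)} = \frac{1}{q + \frac{4}{14} \left(-3 + \frac{4}{14}\right)} = \frac{1}{q + 4 \cdot \frac{1}{14} \left(-3 + 4 \cdot \frac{1}{14}\right)} = \frac{1}{q + \frac{2 \left(-3 + \frac{2}{7}\right)}{7}} = \frac{1}{q + \frac{2}{7} \left(- \frac{19}{7}\right)} = \frac{1}{q - \frac{38}{49}} = \frac{1}{- \frac{38}{49} + q}$)
$\frac{A{\left(2,\left(-7\right)^{2} \right)} - 26904}{1281 + 24399} = \frac{\frac{49}{-38 + 49 \cdot 2} - 26904}{1281 + 24399} = \frac{\frac{49}{-38 + 98} - 26904}{25680} = \left(\frac{49}{60} - 26904\right) \frac{1}{25680} = \left(- \frac{1614191}{60}\right) \frac{1}{25680} = - \frac{1614191}{1540800}$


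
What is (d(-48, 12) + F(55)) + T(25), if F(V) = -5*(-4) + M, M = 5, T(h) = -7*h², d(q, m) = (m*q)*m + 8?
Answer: -11254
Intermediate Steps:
d(q, m) = 8 + q*m² (d(q, m) = q*m² + 8 = 8 + q*m²)
F(V) = 25 (F(V) = -5*(-4) + 5 = 20 + 5 = 25)
(d(-48, 12) + F(55)) + T(25) = ((8 - 48*12²) + 25) - 7*25² = ((8 - 48*144) + 25) - 7*625 = ((8 - 6912) + 25) - 4375 = (-6904 + 25) - 4375 = -6879 - 4375 = -11254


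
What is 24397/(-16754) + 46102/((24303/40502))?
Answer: 31282864639525/407172462 ≈ 76830.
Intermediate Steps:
24397/(-16754) + 46102/((24303/40502)) = 24397*(-1/16754) + 46102/((24303*(1/40502))) = -24397/16754 + 46102/(24303/40502) = -24397/16754 + 46102*(40502/24303) = -24397/16754 + 1867223204/24303 = 31282864639525/407172462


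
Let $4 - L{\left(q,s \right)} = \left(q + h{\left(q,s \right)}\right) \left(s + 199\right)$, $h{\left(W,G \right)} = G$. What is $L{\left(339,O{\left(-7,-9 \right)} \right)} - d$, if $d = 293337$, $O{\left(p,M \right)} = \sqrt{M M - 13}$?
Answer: $-360862 - 1076 \sqrt{17} \approx -3.653 \cdot 10^{5}$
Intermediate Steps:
$O{\left(p,M \right)} = \sqrt{-13 + M^{2}}$ ($O{\left(p,M \right)} = \sqrt{M^{2} - 13} = \sqrt{-13 + M^{2}}$)
$L{\left(q,s \right)} = 4 - \left(199 + s\right) \left(q + s\right)$ ($L{\left(q,s \right)} = 4 - \left(q + s\right) \left(s + 199\right) = 4 - \left(q + s\right) \left(199 + s\right) = 4 - \left(199 + s\right) \left(q + s\right)$)
$L{\left(339,O{\left(-7,-9 \right)} \right)} - d = \left(4 - \left(\sqrt{-13 + \left(-9\right)^{2}}\right)^{2} - 67461 - 199 \sqrt{-13 + \left(-9\right)^{2}} - 339 \sqrt{-13 + \left(-9\right)^{2}}\right) - 293337 = \left(4 - \left(\sqrt{-13 + 81}\right)^{2} - 67461 - 199 \sqrt{-13 + 81} - 339 \sqrt{-13 + 81}\right) - 293337 = \left(4 - \left(\sqrt{68}\right)^{2} - 67461 - 199 \sqrt{68} - 339 \sqrt{68}\right) - 293337 = \left(4 - \left(2 \sqrt{17}\right)^{2} - 67461 - 199 \cdot 2 \sqrt{17} - 339 \cdot 2 \sqrt{17}\right) - 293337 = \left(4 - 68 - 67461 - 398 \sqrt{17} - 678 \sqrt{17}\right) - 293337 = \left(-67525 - 1076 \sqrt{17}\right) - 293337 = -360862 - 1076 \sqrt{17}$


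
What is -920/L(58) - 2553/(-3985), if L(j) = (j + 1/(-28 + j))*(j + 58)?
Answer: 101401917/201198665 ≈ 0.50399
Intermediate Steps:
L(j) = (58 + j)*(j + 1/(-28 + j)) (L(j) = (j + 1/(-28 + j))*(58 + j) = (58 + j)*(j + 1/(-28 + j)))
-920/L(58) - 2553/(-3985) = -920*(-28 + 58)/(58 + 58³ - 1623*58 + 30*58²) - 2553/(-3985) = -920*30/(58 + 195112 - 94134 + 30*3364) - 2553*(-1/3985) = -920*30/(58 + 195112 - 94134 + 100920) + 2553/3985 = -920/((1/30)*201956) + 2553/3985 = -920/100978/15 + 2553/3985 = -920*15/100978 + 2553/3985 = -6900/50489 + 2553/3985 = 101401917/201198665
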